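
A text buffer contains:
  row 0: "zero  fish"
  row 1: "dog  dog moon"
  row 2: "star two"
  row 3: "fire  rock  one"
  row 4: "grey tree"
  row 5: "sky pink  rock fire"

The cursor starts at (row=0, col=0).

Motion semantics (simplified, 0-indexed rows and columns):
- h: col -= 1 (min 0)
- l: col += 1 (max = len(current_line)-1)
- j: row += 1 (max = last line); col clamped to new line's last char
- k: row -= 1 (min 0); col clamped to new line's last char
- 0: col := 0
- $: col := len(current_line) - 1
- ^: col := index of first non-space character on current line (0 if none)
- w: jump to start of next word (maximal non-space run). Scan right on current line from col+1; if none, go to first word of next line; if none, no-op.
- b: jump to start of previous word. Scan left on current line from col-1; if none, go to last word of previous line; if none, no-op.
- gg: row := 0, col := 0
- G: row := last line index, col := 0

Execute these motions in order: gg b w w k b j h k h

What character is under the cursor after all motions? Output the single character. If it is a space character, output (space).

After 1 (gg): row=0 col=0 char='z'
After 2 (b): row=0 col=0 char='z'
After 3 (w): row=0 col=6 char='f'
After 4 (w): row=1 col=0 char='d'
After 5 (k): row=0 col=0 char='z'
After 6 (b): row=0 col=0 char='z'
After 7 (j): row=1 col=0 char='d'
After 8 (h): row=1 col=0 char='d'
After 9 (k): row=0 col=0 char='z'
After 10 (h): row=0 col=0 char='z'

Answer: z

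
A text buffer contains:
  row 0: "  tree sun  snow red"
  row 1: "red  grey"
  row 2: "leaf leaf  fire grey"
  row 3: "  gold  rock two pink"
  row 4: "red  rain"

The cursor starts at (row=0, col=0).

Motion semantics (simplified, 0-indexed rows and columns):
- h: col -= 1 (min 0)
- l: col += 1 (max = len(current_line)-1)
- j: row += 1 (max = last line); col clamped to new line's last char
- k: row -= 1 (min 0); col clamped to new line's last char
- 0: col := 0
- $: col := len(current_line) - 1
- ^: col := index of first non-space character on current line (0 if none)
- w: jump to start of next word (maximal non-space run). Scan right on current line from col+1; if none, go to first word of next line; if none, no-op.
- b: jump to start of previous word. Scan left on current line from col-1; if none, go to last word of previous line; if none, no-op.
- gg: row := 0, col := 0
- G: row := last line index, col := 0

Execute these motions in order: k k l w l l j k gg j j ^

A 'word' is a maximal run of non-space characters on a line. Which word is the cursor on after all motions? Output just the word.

After 1 (k): row=0 col=0 char='_'
After 2 (k): row=0 col=0 char='_'
After 3 (l): row=0 col=1 char='_'
After 4 (w): row=0 col=2 char='t'
After 5 (l): row=0 col=3 char='r'
After 6 (l): row=0 col=4 char='e'
After 7 (j): row=1 col=4 char='_'
After 8 (k): row=0 col=4 char='e'
After 9 (gg): row=0 col=0 char='_'
After 10 (j): row=1 col=0 char='r'
After 11 (j): row=2 col=0 char='l'
After 12 (^): row=2 col=0 char='l'

Answer: leaf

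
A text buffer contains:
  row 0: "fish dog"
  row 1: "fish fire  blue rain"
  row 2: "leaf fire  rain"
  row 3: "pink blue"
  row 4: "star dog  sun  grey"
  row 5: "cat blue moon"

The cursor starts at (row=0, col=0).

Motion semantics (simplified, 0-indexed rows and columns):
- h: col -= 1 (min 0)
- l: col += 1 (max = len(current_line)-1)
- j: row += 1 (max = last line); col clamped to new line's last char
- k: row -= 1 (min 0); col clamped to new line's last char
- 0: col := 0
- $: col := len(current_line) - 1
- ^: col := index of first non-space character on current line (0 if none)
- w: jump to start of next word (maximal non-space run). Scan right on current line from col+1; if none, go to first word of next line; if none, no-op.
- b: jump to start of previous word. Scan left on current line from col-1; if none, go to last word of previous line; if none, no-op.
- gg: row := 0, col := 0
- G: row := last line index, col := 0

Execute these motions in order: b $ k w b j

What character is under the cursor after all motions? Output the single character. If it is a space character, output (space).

After 1 (b): row=0 col=0 char='f'
After 2 ($): row=0 col=7 char='g'
After 3 (k): row=0 col=7 char='g'
After 4 (w): row=1 col=0 char='f'
After 5 (b): row=0 col=5 char='d'
After 6 (j): row=1 col=5 char='f'

Answer: f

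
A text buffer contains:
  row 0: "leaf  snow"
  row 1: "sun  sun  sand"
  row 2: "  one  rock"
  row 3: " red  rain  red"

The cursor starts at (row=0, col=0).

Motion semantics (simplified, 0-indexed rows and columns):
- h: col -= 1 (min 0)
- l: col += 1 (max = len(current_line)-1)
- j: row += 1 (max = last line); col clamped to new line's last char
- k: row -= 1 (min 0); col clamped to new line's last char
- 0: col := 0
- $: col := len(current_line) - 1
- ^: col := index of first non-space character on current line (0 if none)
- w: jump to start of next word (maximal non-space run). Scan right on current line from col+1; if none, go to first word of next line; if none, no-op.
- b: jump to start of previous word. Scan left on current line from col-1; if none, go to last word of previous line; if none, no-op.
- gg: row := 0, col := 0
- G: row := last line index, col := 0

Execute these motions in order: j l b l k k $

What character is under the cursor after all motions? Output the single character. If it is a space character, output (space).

Answer: w

Derivation:
After 1 (j): row=1 col=0 char='s'
After 2 (l): row=1 col=1 char='u'
After 3 (b): row=1 col=0 char='s'
After 4 (l): row=1 col=1 char='u'
After 5 (k): row=0 col=1 char='e'
After 6 (k): row=0 col=1 char='e'
After 7 ($): row=0 col=9 char='w'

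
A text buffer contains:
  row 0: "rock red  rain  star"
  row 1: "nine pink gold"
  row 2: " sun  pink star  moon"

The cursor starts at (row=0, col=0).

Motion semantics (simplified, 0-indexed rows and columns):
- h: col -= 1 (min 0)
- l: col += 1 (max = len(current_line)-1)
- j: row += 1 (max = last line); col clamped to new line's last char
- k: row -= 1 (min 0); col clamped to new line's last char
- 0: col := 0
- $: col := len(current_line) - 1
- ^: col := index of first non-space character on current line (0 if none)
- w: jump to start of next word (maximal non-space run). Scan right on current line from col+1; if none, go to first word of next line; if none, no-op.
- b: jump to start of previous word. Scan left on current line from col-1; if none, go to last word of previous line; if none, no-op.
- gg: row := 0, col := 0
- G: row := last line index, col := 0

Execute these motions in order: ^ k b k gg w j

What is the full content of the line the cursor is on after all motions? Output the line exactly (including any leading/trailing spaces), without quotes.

After 1 (^): row=0 col=0 char='r'
After 2 (k): row=0 col=0 char='r'
After 3 (b): row=0 col=0 char='r'
After 4 (k): row=0 col=0 char='r'
After 5 (gg): row=0 col=0 char='r'
After 6 (w): row=0 col=5 char='r'
After 7 (j): row=1 col=5 char='p'

Answer: nine pink gold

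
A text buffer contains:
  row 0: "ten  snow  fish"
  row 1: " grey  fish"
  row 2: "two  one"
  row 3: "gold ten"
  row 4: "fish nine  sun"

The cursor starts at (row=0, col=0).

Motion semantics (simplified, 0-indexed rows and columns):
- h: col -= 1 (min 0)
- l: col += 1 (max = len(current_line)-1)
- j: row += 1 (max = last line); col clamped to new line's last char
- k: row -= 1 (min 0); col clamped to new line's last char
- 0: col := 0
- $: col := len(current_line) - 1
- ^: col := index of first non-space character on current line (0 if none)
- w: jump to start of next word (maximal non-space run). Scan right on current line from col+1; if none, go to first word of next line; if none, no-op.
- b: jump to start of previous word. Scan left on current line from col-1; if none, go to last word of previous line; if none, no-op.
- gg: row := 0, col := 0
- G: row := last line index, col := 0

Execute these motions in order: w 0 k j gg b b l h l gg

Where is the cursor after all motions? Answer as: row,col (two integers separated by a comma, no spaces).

After 1 (w): row=0 col=5 char='s'
After 2 (0): row=0 col=0 char='t'
After 3 (k): row=0 col=0 char='t'
After 4 (j): row=1 col=0 char='_'
After 5 (gg): row=0 col=0 char='t'
After 6 (b): row=0 col=0 char='t'
After 7 (b): row=0 col=0 char='t'
After 8 (l): row=0 col=1 char='e'
After 9 (h): row=0 col=0 char='t'
After 10 (l): row=0 col=1 char='e'
After 11 (gg): row=0 col=0 char='t'

Answer: 0,0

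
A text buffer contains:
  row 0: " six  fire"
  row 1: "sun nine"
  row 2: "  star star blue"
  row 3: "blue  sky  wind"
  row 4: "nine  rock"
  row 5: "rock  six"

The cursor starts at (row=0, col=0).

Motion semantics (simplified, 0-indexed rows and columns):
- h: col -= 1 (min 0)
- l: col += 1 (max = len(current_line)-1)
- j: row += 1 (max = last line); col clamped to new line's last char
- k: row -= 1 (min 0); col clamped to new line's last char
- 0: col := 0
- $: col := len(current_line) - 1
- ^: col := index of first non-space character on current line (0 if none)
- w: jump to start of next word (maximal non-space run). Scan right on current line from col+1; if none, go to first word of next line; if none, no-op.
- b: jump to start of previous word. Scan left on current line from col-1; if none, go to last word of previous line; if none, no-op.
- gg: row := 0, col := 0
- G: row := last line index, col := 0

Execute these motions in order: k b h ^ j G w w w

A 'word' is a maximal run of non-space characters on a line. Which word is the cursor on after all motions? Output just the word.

Answer: six

Derivation:
After 1 (k): row=0 col=0 char='_'
After 2 (b): row=0 col=0 char='_'
After 3 (h): row=0 col=0 char='_'
After 4 (^): row=0 col=1 char='s'
After 5 (j): row=1 col=1 char='u'
After 6 (G): row=5 col=0 char='r'
After 7 (w): row=5 col=6 char='s'
After 8 (w): row=5 col=6 char='s'
After 9 (w): row=5 col=6 char='s'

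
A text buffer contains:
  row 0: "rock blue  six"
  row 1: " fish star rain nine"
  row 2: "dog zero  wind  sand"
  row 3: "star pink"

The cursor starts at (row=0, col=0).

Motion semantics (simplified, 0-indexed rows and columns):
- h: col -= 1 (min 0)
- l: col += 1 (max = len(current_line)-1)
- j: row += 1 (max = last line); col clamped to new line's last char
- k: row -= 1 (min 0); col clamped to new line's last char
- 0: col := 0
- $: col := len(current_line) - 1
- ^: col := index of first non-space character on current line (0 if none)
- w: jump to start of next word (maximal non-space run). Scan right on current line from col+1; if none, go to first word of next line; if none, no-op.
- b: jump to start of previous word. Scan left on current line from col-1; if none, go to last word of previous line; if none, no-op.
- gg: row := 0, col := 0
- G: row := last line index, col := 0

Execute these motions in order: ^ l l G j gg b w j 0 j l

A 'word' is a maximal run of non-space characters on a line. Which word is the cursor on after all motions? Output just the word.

Answer: dog

Derivation:
After 1 (^): row=0 col=0 char='r'
After 2 (l): row=0 col=1 char='o'
After 3 (l): row=0 col=2 char='c'
After 4 (G): row=3 col=0 char='s'
After 5 (j): row=3 col=0 char='s'
After 6 (gg): row=0 col=0 char='r'
After 7 (b): row=0 col=0 char='r'
After 8 (w): row=0 col=5 char='b'
After 9 (j): row=1 col=5 char='_'
After 10 (0): row=1 col=0 char='_'
After 11 (j): row=2 col=0 char='d'
After 12 (l): row=2 col=1 char='o'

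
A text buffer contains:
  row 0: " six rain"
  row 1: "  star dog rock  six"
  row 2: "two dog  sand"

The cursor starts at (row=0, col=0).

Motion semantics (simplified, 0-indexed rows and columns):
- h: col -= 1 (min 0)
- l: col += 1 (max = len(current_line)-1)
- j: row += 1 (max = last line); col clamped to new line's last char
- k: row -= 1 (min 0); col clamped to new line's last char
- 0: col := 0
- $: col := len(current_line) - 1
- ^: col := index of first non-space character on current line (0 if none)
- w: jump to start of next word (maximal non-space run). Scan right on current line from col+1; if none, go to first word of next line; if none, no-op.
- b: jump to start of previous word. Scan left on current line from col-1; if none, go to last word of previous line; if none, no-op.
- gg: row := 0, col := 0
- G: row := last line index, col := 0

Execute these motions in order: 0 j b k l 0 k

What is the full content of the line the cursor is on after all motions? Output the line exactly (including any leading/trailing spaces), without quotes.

Answer:  six rain

Derivation:
After 1 (0): row=0 col=0 char='_'
After 2 (j): row=1 col=0 char='_'
After 3 (b): row=0 col=5 char='r'
After 4 (k): row=0 col=5 char='r'
After 5 (l): row=0 col=6 char='a'
After 6 (0): row=0 col=0 char='_'
After 7 (k): row=0 col=0 char='_'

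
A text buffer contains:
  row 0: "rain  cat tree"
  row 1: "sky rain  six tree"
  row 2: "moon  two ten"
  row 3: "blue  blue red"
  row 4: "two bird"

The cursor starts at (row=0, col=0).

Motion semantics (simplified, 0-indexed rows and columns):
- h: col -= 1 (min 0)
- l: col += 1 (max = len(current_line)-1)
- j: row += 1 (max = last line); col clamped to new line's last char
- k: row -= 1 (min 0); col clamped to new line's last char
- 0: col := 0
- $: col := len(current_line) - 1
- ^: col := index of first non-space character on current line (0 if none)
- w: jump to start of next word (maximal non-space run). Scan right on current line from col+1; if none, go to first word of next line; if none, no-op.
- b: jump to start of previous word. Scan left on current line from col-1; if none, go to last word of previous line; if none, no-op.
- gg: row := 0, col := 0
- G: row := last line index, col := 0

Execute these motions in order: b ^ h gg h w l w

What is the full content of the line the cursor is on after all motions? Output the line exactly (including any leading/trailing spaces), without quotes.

After 1 (b): row=0 col=0 char='r'
After 2 (^): row=0 col=0 char='r'
After 3 (h): row=0 col=0 char='r'
After 4 (gg): row=0 col=0 char='r'
After 5 (h): row=0 col=0 char='r'
After 6 (w): row=0 col=6 char='c'
After 7 (l): row=0 col=7 char='a'
After 8 (w): row=0 col=10 char='t'

Answer: rain  cat tree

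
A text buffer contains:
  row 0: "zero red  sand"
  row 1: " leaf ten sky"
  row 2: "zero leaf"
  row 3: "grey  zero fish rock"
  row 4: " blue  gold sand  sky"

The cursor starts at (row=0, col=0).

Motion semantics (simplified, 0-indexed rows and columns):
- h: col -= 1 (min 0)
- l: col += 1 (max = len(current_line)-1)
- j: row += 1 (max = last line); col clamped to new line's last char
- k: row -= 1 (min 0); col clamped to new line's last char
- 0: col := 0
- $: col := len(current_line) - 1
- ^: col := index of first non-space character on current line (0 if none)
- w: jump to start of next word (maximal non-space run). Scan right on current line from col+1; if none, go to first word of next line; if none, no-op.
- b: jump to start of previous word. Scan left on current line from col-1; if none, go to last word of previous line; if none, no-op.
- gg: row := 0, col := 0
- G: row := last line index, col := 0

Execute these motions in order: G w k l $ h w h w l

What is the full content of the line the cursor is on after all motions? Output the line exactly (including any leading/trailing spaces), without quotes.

Answer:  blue  gold sand  sky

Derivation:
After 1 (G): row=4 col=0 char='_'
After 2 (w): row=4 col=1 char='b'
After 3 (k): row=3 col=1 char='r'
After 4 (l): row=3 col=2 char='e'
After 5 ($): row=3 col=19 char='k'
After 6 (h): row=3 col=18 char='c'
After 7 (w): row=4 col=1 char='b'
After 8 (h): row=4 col=0 char='_'
After 9 (w): row=4 col=1 char='b'
After 10 (l): row=4 col=2 char='l'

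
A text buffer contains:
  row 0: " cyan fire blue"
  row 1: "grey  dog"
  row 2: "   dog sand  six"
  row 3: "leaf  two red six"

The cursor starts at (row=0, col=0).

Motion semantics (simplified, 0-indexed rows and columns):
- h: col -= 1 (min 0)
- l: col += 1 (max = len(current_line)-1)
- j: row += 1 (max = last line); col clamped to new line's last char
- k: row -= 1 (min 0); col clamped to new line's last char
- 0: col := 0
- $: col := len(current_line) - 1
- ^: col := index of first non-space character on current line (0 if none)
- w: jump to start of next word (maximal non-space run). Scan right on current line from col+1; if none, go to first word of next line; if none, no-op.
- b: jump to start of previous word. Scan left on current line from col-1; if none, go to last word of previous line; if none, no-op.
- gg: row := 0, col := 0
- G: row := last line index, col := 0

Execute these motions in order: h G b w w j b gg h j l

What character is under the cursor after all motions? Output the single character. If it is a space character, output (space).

Answer: r

Derivation:
After 1 (h): row=0 col=0 char='_'
After 2 (G): row=3 col=0 char='l'
After 3 (b): row=2 col=13 char='s'
After 4 (w): row=3 col=0 char='l'
After 5 (w): row=3 col=6 char='t'
After 6 (j): row=3 col=6 char='t'
After 7 (b): row=3 col=0 char='l'
After 8 (gg): row=0 col=0 char='_'
After 9 (h): row=0 col=0 char='_'
After 10 (j): row=1 col=0 char='g'
After 11 (l): row=1 col=1 char='r'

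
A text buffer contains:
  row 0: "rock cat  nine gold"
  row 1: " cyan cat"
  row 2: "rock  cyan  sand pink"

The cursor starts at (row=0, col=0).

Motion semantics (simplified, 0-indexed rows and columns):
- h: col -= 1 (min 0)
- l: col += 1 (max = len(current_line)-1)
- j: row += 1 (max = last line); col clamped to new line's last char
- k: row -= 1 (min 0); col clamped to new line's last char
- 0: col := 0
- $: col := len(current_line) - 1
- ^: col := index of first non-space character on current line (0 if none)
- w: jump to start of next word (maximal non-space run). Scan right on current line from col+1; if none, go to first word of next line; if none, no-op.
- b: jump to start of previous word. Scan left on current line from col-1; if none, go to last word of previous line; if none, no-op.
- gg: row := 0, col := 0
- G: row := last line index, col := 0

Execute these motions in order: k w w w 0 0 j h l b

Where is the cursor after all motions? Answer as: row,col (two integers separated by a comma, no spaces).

After 1 (k): row=0 col=0 char='r'
After 2 (w): row=0 col=5 char='c'
After 3 (w): row=0 col=10 char='n'
After 4 (w): row=0 col=15 char='g'
After 5 (0): row=0 col=0 char='r'
After 6 (0): row=0 col=0 char='r'
After 7 (j): row=1 col=0 char='_'
After 8 (h): row=1 col=0 char='_'
After 9 (l): row=1 col=1 char='c'
After 10 (b): row=0 col=15 char='g'

Answer: 0,15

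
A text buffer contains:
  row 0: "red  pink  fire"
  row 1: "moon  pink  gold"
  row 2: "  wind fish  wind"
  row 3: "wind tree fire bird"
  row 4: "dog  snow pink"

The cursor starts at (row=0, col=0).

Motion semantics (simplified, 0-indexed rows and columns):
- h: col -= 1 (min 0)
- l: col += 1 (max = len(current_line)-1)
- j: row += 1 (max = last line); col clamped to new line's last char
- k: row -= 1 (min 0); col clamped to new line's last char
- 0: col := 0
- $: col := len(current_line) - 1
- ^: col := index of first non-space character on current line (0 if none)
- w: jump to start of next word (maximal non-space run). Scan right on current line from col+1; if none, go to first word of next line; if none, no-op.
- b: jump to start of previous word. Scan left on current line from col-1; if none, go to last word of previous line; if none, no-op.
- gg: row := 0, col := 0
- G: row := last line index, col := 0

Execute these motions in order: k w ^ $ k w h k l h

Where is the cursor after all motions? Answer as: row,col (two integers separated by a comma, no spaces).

After 1 (k): row=0 col=0 char='r'
After 2 (w): row=0 col=5 char='p'
After 3 (^): row=0 col=0 char='r'
After 4 ($): row=0 col=14 char='e'
After 5 (k): row=0 col=14 char='e'
After 6 (w): row=1 col=0 char='m'
After 7 (h): row=1 col=0 char='m'
After 8 (k): row=0 col=0 char='r'
After 9 (l): row=0 col=1 char='e'
After 10 (h): row=0 col=0 char='r'

Answer: 0,0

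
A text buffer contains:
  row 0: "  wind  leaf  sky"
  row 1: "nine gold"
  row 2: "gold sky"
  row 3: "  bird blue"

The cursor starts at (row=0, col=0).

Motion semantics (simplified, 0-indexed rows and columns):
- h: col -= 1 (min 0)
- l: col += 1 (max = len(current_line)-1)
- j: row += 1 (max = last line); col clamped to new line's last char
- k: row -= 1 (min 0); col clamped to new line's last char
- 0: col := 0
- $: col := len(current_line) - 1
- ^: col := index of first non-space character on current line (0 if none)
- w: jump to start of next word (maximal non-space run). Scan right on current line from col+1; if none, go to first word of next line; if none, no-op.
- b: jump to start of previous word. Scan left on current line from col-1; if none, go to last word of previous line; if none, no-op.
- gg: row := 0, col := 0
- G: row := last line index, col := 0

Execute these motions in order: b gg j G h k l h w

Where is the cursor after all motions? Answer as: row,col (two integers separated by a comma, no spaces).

After 1 (b): row=0 col=0 char='_'
After 2 (gg): row=0 col=0 char='_'
After 3 (j): row=1 col=0 char='n'
After 4 (G): row=3 col=0 char='_'
After 5 (h): row=3 col=0 char='_'
After 6 (k): row=2 col=0 char='g'
After 7 (l): row=2 col=1 char='o'
After 8 (h): row=2 col=0 char='g'
After 9 (w): row=2 col=5 char='s'

Answer: 2,5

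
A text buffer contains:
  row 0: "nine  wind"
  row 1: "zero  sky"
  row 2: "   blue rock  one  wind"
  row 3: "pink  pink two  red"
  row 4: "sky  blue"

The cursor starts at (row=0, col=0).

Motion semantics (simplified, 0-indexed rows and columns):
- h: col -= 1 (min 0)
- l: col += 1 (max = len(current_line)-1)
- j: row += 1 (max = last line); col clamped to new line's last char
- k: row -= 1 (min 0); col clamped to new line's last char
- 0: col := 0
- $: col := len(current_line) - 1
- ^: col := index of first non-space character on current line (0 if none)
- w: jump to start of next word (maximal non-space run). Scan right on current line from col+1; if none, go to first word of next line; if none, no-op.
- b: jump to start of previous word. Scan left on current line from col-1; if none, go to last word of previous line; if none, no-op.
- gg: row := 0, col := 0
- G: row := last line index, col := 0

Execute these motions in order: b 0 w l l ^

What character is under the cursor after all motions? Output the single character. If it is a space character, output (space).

Answer: n

Derivation:
After 1 (b): row=0 col=0 char='n'
After 2 (0): row=0 col=0 char='n'
After 3 (w): row=0 col=6 char='w'
After 4 (l): row=0 col=7 char='i'
After 5 (l): row=0 col=8 char='n'
After 6 (^): row=0 col=0 char='n'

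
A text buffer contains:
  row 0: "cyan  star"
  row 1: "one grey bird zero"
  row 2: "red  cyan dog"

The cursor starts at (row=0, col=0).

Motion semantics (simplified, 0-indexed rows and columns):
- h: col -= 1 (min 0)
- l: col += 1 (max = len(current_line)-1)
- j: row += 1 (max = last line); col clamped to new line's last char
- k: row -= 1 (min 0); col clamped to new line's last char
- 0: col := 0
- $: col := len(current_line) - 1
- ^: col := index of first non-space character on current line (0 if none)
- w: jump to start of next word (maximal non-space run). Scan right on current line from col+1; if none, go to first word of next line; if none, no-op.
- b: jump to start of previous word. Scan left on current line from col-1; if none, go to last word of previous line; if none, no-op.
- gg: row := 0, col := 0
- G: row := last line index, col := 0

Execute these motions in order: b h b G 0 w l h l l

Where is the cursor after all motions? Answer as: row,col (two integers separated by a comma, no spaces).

After 1 (b): row=0 col=0 char='c'
After 2 (h): row=0 col=0 char='c'
After 3 (b): row=0 col=0 char='c'
After 4 (G): row=2 col=0 char='r'
After 5 (0): row=2 col=0 char='r'
After 6 (w): row=2 col=5 char='c'
After 7 (l): row=2 col=6 char='y'
After 8 (h): row=2 col=5 char='c'
After 9 (l): row=2 col=6 char='y'
After 10 (l): row=2 col=7 char='a'

Answer: 2,7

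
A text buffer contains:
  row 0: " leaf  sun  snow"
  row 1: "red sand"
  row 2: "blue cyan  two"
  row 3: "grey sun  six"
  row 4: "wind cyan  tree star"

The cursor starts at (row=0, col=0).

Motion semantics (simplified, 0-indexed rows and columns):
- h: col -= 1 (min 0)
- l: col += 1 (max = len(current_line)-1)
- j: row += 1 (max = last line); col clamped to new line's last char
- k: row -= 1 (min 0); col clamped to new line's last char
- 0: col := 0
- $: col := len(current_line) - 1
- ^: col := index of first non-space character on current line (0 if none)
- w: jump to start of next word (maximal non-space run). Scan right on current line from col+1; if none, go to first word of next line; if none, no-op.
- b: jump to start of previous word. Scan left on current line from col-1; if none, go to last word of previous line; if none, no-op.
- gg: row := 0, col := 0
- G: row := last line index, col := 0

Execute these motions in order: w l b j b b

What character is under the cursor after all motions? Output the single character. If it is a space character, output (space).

Answer: s

Derivation:
After 1 (w): row=0 col=1 char='l'
After 2 (l): row=0 col=2 char='e'
After 3 (b): row=0 col=1 char='l'
After 4 (j): row=1 col=1 char='e'
After 5 (b): row=1 col=0 char='r'
After 6 (b): row=0 col=12 char='s'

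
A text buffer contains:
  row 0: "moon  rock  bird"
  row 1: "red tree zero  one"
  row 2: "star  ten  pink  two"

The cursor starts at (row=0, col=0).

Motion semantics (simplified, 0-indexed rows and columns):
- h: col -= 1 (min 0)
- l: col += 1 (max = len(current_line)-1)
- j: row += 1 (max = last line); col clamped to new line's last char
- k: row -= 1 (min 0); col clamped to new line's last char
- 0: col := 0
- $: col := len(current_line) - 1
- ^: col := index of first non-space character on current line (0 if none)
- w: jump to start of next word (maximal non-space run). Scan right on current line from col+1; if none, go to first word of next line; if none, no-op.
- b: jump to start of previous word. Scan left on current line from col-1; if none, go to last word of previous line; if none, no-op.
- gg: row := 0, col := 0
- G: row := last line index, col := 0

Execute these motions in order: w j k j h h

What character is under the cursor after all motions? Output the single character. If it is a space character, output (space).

Answer: t

Derivation:
After 1 (w): row=0 col=6 char='r'
After 2 (j): row=1 col=6 char='e'
After 3 (k): row=0 col=6 char='r'
After 4 (j): row=1 col=6 char='e'
After 5 (h): row=1 col=5 char='r'
After 6 (h): row=1 col=4 char='t'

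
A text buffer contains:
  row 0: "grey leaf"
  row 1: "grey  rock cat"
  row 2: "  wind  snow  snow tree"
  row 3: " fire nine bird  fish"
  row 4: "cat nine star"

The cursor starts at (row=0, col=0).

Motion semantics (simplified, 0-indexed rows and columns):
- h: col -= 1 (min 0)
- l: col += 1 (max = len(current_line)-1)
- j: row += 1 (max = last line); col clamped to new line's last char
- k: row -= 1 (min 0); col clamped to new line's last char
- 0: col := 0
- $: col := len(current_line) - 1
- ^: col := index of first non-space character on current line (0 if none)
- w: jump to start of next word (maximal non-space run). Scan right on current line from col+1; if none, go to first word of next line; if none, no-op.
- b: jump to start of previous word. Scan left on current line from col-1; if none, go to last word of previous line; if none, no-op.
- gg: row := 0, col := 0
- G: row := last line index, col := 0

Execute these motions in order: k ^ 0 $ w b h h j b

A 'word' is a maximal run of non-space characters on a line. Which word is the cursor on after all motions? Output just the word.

After 1 (k): row=0 col=0 char='g'
After 2 (^): row=0 col=0 char='g'
After 3 (0): row=0 col=0 char='g'
After 4 ($): row=0 col=8 char='f'
After 5 (w): row=1 col=0 char='g'
After 6 (b): row=0 col=5 char='l'
After 7 (h): row=0 col=4 char='_'
After 8 (h): row=0 col=3 char='y'
After 9 (j): row=1 col=3 char='y'
After 10 (b): row=1 col=0 char='g'

Answer: grey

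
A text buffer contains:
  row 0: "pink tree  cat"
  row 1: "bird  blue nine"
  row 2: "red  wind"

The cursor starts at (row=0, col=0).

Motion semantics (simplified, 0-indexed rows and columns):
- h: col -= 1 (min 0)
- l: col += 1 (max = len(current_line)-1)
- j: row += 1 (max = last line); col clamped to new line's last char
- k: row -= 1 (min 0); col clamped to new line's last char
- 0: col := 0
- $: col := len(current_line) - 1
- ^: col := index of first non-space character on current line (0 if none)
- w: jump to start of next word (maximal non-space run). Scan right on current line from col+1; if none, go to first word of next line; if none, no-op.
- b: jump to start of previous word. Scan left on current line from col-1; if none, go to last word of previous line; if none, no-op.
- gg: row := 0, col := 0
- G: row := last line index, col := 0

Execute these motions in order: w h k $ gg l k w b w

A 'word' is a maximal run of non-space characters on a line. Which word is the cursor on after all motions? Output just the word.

After 1 (w): row=0 col=5 char='t'
After 2 (h): row=0 col=4 char='_'
After 3 (k): row=0 col=4 char='_'
After 4 ($): row=0 col=13 char='t'
After 5 (gg): row=0 col=0 char='p'
After 6 (l): row=0 col=1 char='i'
After 7 (k): row=0 col=1 char='i'
After 8 (w): row=0 col=5 char='t'
After 9 (b): row=0 col=0 char='p'
After 10 (w): row=0 col=5 char='t'

Answer: tree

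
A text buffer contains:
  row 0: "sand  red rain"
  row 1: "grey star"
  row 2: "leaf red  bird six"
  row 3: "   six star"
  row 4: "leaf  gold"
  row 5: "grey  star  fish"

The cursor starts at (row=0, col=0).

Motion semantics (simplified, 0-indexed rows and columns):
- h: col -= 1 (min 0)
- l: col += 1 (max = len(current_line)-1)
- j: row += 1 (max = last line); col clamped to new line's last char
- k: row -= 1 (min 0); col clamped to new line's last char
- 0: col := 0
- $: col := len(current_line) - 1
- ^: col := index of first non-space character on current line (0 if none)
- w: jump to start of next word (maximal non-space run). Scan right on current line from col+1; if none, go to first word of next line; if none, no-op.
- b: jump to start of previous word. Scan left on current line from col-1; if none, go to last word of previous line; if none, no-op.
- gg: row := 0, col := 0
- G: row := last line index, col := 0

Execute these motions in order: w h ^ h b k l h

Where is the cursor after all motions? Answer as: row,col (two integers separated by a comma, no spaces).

After 1 (w): row=0 col=6 char='r'
After 2 (h): row=0 col=5 char='_'
After 3 (^): row=0 col=0 char='s'
After 4 (h): row=0 col=0 char='s'
After 5 (b): row=0 col=0 char='s'
After 6 (k): row=0 col=0 char='s'
After 7 (l): row=0 col=1 char='a'
After 8 (h): row=0 col=0 char='s'

Answer: 0,0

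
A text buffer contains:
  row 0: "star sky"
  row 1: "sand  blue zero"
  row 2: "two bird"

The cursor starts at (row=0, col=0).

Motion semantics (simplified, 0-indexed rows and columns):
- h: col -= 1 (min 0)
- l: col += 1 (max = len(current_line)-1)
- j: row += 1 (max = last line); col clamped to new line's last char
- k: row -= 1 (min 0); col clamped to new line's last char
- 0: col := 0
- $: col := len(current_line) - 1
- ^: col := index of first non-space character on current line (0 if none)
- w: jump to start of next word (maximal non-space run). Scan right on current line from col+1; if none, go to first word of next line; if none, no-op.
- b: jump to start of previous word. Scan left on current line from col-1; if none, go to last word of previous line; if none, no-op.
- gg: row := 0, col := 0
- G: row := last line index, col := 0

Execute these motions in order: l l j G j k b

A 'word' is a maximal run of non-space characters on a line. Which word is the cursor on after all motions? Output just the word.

Answer: sky

Derivation:
After 1 (l): row=0 col=1 char='t'
After 2 (l): row=0 col=2 char='a'
After 3 (j): row=1 col=2 char='n'
After 4 (G): row=2 col=0 char='t'
After 5 (j): row=2 col=0 char='t'
After 6 (k): row=1 col=0 char='s'
After 7 (b): row=0 col=5 char='s'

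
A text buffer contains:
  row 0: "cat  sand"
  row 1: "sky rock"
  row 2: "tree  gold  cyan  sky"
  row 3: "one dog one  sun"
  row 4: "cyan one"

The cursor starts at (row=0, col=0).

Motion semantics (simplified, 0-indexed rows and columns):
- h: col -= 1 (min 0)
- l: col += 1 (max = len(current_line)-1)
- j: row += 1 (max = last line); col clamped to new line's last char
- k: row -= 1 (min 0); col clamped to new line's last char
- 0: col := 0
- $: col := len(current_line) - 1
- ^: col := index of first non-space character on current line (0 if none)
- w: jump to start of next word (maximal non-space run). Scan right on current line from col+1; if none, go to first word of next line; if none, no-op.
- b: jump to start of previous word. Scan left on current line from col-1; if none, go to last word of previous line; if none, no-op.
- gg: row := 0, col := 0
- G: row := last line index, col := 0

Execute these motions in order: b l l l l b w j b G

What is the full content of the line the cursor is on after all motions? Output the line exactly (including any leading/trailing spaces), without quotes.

After 1 (b): row=0 col=0 char='c'
After 2 (l): row=0 col=1 char='a'
After 3 (l): row=0 col=2 char='t'
After 4 (l): row=0 col=3 char='_'
After 5 (l): row=0 col=4 char='_'
After 6 (b): row=0 col=0 char='c'
After 7 (w): row=0 col=5 char='s'
After 8 (j): row=1 col=5 char='o'
After 9 (b): row=1 col=4 char='r'
After 10 (G): row=4 col=0 char='c'

Answer: cyan one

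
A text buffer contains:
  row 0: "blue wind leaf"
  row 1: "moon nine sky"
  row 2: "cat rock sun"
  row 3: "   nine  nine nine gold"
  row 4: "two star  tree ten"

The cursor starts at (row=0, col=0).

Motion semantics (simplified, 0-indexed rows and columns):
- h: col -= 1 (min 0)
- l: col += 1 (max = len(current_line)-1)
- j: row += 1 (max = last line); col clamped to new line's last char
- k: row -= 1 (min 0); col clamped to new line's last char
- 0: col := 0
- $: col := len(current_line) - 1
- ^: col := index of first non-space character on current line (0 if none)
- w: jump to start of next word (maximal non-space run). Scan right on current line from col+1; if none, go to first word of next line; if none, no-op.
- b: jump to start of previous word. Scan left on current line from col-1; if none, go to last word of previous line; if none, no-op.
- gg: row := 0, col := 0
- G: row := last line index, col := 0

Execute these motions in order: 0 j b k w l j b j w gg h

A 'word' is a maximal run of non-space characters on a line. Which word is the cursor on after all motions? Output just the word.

Answer: blue

Derivation:
After 1 (0): row=0 col=0 char='b'
After 2 (j): row=1 col=0 char='m'
After 3 (b): row=0 col=10 char='l'
After 4 (k): row=0 col=10 char='l'
After 5 (w): row=1 col=0 char='m'
After 6 (l): row=1 col=1 char='o'
After 7 (j): row=2 col=1 char='a'
After 8 (b): row=2 col=0 char='c'
After 9 (j): row=3 col=0 char='_'
After 10 (w): row=3 col=3 char='n'
After 11 (gg): row=0 col=0 char='b'
After 12 (h): row=0 col=0 char='b'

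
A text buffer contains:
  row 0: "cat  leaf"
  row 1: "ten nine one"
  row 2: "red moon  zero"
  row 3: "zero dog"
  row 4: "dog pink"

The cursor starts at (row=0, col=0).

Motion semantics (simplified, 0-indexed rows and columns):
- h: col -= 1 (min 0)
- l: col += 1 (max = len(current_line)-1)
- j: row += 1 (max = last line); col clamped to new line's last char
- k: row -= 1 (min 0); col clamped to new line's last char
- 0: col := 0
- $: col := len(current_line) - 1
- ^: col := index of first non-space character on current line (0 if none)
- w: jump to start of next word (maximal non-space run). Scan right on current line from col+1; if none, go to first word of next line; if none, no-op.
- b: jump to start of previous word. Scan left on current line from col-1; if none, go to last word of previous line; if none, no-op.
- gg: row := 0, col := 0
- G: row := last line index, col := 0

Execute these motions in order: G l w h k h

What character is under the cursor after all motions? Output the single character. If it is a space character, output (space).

Answer: r

Derivation:
After 1 (G): row=4 col=0 char='d'
After 2 (l): row=4 col=1 char='o'
After 3 (w): row=4 col=4 char='p'
After 4 (h): row=4 col=3 char='_'
After 5 (k): row=3 col=3 char='o'
After 6 (h): row=3 col=2 char='r'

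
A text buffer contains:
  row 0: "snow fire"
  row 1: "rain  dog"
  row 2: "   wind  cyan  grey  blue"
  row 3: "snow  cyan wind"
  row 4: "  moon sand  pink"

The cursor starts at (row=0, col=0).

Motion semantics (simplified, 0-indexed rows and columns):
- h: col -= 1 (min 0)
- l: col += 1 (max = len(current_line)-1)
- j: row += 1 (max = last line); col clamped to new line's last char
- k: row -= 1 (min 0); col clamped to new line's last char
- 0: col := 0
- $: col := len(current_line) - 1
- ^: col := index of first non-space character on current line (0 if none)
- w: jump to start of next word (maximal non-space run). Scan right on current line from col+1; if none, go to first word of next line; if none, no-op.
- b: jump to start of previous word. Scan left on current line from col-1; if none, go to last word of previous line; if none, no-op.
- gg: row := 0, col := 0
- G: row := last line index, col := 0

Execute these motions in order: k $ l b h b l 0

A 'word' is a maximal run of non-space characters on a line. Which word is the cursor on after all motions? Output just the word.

After 1 (k): row=0 col=0 char='s'
After 2 ($): row=0 col=8 char='e'
After 3 (l): row=0 col=8 char='e'
After 4 (b): row=0 col=5 char='f'
After 5 (h): row=0 col=4 char='_'
After 6 (b): row=0 col=0 char='s'
After 7 (l): row=0 col=1 char='n'
After 8 (0): row=0 col=0 char='s'

Answer: snow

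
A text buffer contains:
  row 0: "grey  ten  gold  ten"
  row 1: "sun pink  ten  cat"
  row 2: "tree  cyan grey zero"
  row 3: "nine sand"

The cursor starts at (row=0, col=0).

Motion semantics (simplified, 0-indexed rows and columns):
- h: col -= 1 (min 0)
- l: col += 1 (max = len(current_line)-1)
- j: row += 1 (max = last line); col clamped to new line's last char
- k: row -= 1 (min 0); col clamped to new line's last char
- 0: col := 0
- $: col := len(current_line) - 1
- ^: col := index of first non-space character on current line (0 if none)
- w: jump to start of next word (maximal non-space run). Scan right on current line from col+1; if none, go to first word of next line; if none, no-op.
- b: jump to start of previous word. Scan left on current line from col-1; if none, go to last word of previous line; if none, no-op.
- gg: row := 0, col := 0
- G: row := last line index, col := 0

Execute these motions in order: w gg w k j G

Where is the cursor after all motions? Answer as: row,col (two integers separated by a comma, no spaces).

Answer: 3,0

Derivation:
After 1 (w): row=0 col=6 char='t'
After 2 (gg): row=0 col=0 char='g'
After 3 (w): row=0 col=6 char='t'
After 4 (k): row=0 col=6 char='t'
After 5 (j): row=1 col=6 char='n'
After 6 (G): row=3 col=0 char='n'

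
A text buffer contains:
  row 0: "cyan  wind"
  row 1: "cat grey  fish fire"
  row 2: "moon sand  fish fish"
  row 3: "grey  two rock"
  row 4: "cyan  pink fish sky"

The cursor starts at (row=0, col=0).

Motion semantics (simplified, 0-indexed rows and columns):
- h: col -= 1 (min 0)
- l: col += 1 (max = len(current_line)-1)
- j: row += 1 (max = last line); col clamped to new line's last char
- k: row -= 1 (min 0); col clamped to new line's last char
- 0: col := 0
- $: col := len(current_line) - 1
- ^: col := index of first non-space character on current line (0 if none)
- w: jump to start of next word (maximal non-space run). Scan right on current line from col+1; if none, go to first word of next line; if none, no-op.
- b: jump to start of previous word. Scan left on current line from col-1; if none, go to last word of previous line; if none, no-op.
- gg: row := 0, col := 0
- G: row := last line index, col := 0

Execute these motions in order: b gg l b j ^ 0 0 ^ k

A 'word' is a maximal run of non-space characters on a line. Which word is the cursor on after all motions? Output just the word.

After 1 (b): row=0 col=0 char='c'
After 2 (gg): row=0 col=0 char='c'
After 3 (l): row=0 col=1 char='y'
After 4 (b): row=0 col=0 char='c'
After 5 (j): row=1 col=0 char='c'
After 6 (^): row=1 col=0 char='c'
After 7 (0): row=1 col=0 char='c'
After 8 (0): row=1 col=0 char='c'
After 9 (^): row=1 col=0 char='c'
After 10 (k): row=0 col=0 char='c'

Answer: cyan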